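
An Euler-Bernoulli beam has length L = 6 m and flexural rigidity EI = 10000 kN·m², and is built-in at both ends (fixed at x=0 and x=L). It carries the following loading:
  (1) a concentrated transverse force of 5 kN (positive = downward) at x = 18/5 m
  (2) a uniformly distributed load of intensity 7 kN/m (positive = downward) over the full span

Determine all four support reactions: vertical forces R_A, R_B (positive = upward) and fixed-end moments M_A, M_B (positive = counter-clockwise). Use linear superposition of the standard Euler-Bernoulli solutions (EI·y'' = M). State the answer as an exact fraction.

Load 1 — point force P=5 kN at a=18/5 m (b=L-a=12/5):
  R_A = Pb²(3a+b)/L³ = 5·(12/5)²·(3·(18/5)+(12/5))/6³ = 44/25 kN
  M_A = Pab²/L² = 5·(18/5)·(12/5)²/6² = 72/25 kN·m
  R_B = Pa²(a+3b)/L³ = 5·(18/5)²·((18/5)+3·(12/5))/6³ = 81/25 kN
  M_B = -Pa²b/L² = -5·(18/5)²·(12/5)/6² = -108/25 kN·m
Load 2 — uniform load w=7 kN/m over full span:
  R_A = wL/2 = 7·6/2 = 21 kN
  M_A = wL²/12 = 7·6²/12 = 21 kN·m
  R_B = wL/2 = 7·6/2 = 21 kN
  M_B = -wL²/12 = -7·6²/12 = -21 kN·m
Superposition: R_A = 569/25 kN, M_A = 597/25 kN·m, R_B = 606/25 kN, M_B = -633/25 kN·m

R_A = 569/25 kN, M_A = 597/25 kN·m, R_B = 606/25 kN, M_B = -633/25 kN·m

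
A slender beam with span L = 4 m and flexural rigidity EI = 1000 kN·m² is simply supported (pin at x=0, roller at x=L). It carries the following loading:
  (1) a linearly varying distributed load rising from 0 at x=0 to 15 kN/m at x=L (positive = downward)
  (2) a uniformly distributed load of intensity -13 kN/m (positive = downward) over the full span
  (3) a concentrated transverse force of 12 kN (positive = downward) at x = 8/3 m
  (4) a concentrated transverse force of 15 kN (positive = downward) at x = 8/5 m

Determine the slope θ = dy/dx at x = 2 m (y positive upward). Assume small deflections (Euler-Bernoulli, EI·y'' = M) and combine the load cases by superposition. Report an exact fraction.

Load 1 — triangular load w₀=15 kN/m (0→w₀ over full span):
  θ_1 = -w₀(7L⁴-30L²x²+15x⁴)/(360LEI) = -15·(7·4⁴-30·4²·2²+15·2⁴)/(360·4·1000) = -7/6000 rad
Load 2 — uniform load w=-13 kN/m over full span:
  θ_2 = -w(L³-6Lx²+4x³)/(24EI) = -(-13)·(4³-6·4·2²+4·2³)/(24·1000) = 0 rad
Load 3 — point force P=12 kN at a=8/3 m (b=L-a=4/3):
  θ_3 = -Pb(L²-b²-3x²)/(6LEI)  [x≤a] = -12·(4/3)·(4²-(4/3)²-3·2²)/(6·4·1000) = -1/675 rad
Load 4 — point force P=15 kN at a=8/5 m (b=L-a=12/5):
  θ_4 = -Pa(2L²-6Lx+3x²+a²)/(6LEI)  [x>a] = -15·(8/5)·(2·4²-6·4·2+3·2²+(8/5)²)/(6·4·1000) = 9/6250 rad
Superposition: θ = Σ θ_i = -1631/1350000 rad ≈ -0.001208 rad

θ(2) = -1631/1350000 rad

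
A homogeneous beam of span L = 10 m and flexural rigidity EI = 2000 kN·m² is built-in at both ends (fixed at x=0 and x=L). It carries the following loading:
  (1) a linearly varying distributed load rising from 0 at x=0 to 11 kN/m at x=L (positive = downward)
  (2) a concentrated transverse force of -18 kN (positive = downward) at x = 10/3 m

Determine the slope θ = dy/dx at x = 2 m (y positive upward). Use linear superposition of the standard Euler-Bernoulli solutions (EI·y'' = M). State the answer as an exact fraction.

θ(2) = -9/1250 rad

Load 1 — triangular load w₀=11 kN/m (0→w₀ over full span):
  θ_1 = -w₀(2x(L-x)(L-2x)(x+2L)+x²(L-x)²)/(120LEI) = -11·(2·2·(10-2)·(10-2·2)·(2+2·10)+2²·(10-2)²)/(120·10·2000) = -77/3750 rad
Load 2 — point force P=-18 kN at a=10/3 m (b=L-a=20/3):
  θ_2 = -Pb²x(2aL-(3a+b)x)/(2L³EI)  [x≤a] = -(-18)·(20/3)²·2·(2·(10/3)·10-(3·(10/3)+(20/3))·2)/(2·10³·2000) = 1/75 rad
Superposition: θ = Σ θ_i = -9/1250 rad ≈ -0.007200 rad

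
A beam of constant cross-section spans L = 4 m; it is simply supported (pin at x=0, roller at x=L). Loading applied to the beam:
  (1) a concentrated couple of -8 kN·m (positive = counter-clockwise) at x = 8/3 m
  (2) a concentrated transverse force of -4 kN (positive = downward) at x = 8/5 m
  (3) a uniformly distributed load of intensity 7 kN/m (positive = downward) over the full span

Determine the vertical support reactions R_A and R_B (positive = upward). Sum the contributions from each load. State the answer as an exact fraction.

Load 1 — applied couple M₀=-8 kN·m at a=8/3 m (b=L-a=4/3):
  R_A = M₀/L = (-8)/4 = -2 kN
  R_B = -M₀/L = -(-8)/4 = 2 kN
Load 2 — point force P=-4 kN at a=8/5 m (b=L-a=12/5):
  R_A = Pb/L = (-4)·(12/5)/4 = -12/5 kN
  R_B = Pa/L = (-4)·(8/5)/4 = -8/5 kN
Load 3 — uniform load w=7 kN/m over full span:
  R_A = wL/2 = 7·4/2 = 14 kN
  R_B = wL/2 = 7·4/2 = 14 kN
Superposition: R_A = 48/5 kN, R_B = 72/5 kN

R_A = 48/5 kN, R_B = 72/5 kN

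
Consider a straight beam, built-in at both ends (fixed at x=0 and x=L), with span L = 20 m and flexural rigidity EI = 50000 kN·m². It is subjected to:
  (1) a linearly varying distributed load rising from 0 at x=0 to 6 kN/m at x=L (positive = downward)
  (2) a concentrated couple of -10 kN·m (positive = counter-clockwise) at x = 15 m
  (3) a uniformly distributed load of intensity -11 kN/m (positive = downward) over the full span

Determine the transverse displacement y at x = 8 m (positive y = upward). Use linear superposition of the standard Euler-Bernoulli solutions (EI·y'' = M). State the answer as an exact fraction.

Load 1 — triangular load w₀=6 kN/m (0→w₀ over full span):
  y_1 = -w₀x²(L-x)²(x+2L)/(120LEI) = -6·8²·(20-8)²·(8+2·20)/(120·20·50000) = -1728/78125 m
Load 2 — applied couple M₀=-10 kN·m at a=15 m (b=L-a=5):
  y_2 = (R_Ax³/6 - M_Ax²/2)/EI  [x≤a] with R_A=-9/16, M_A=-25/8 = ((-9/16)·8³/6 - (-25/8)·8²/2)/50000 = 13/12500 m
Load 3 — uniform load w=-11 kN/m over full span:
  y_3 = -wx²(L-x)²/(24EI) = -(-11)·8²·(20-8)²/(24·50000) = 264/3125 m
Superposition: y = Σ y_i = 19813/312500 m ≈ 0.063402 m

y(8) = 19813/312500 m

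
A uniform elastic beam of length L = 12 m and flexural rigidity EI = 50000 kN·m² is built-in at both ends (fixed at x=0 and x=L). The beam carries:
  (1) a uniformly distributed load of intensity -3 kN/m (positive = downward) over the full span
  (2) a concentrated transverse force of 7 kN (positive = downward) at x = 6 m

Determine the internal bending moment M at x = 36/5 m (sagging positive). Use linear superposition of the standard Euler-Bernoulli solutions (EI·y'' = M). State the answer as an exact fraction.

M(36/5) = -477/50 kN·m

Load 1 — uniform load w=-3 kN/m over full span:
  M_1 = wLx/2 - wL²/12 - wx²/2 = (-3)·12·(36/5)/2 - (-3)·12²/12 - (-3)·(36/5)²/2 = -396/25 kN·m
Load 2 — point force P=7 kN at a=6 m (b=L-a=6):
  M_2 = Pa²(a+3b)(L-x)/L³ - Pa²b/L²  [x>a] = 7·6²·(6+3·6)·(12-(36/5))/12³ - 7·6²·6/12² = 63/10 kN·m
Superposition: M = Σ M_i = -477/50 kN·m ≈ -9.540000 kN·m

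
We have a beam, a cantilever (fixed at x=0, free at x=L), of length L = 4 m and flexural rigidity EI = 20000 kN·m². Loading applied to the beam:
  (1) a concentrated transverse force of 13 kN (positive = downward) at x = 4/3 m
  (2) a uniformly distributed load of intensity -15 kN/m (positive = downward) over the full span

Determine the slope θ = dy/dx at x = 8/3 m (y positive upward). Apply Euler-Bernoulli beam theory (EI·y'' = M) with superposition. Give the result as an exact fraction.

Load 1 — point force P=13 kN at a=4/3 m (b=L-a=8/3):
  θ_1 = -Pa²/(2EI)  [x>a] = -13·(4/3)²/(2·20000) = -13/22500 rad
Load 2 — uniform load w=-15 kN/m over full span:
  θ_2 = -wx(x²-3Lx+3L²)/(6EI) = -(-15)·(8/3)·((8/3)²-3·4·(8/3)+3·4²)/(6·20000) = 26/3375 rad
Superposition: θ = Σ θ_i = 481/67500 rad ≈ 0.007126 rad

θ(8/3) = 481/67500 rad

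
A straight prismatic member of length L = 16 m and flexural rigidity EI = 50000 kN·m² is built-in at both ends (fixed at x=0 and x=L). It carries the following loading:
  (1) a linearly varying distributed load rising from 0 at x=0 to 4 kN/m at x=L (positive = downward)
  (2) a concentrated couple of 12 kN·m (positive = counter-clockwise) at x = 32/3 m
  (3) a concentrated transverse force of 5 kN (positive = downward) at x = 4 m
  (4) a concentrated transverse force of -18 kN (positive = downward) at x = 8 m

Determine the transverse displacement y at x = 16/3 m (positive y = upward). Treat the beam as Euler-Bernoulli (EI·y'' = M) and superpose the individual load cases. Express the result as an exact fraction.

Load 1 — triangular load w₀=4 kN/m (0→w₀ over full span):
  y_1 = -w₀x²(L-x)²(x+2L)/(120LEI) = -4·(16/3)²·(16-(16/3))²·((16/3)+2·16)/(120·16·50000) = -57344/11390625 m
Load 2 — applied couple M₀=12 kN·m at a=32/3 m (b=L-a=16/3):
  y_2 = (R_Ax³/6 - M_Ax²/2)/EI  [x≤a] with R_A=1, M_A=4 = (1·(16/3)³/6 - 4·(16/3)²/2)/50000 = -32/50625 m
Load 3 — point force P=5 kN at a=4 m (b=L-a=12):
  y_3 = -Pa²(L-x)²(3bL-(3b+a)(L-x))/(6L³EI)  [x>a] = -5·4²·(16-(16/3))²·(3·12·16-(3·12+4)·(16-(16/3)))/(6·16³·50000) = -56/50625 m
Load 4 — point force P=-18 kN at a=8 m (b=L-a=8):
  y_4 = -Pb²x²(3aL-(3a+b)x)/(6L³EI)  [x≤a] = -(-18)·8²·(16/3)²·(3·8·16-(3·8+8)·(16/3))/(6·16³·50000) = 32/5625 m
Superposition: y = Σ y_i = -12344/11390625 m ≈ -0.001084 m

y(16/3) = -12344/11390625 m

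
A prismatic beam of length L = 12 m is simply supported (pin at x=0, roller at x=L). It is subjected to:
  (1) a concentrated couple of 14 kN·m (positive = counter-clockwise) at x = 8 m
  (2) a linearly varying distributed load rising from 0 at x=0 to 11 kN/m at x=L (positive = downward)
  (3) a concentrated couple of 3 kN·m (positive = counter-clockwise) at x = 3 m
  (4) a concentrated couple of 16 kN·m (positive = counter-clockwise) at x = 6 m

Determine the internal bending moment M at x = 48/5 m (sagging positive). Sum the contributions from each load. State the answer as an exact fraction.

M(48/5) = 8679/125 kN·m

Load 1 — applied couple M₀=14 kN·m at a=8 m (b=L-a=4):
  M_1 = M₀x/L - M₀  [x>a] = 14·(48/5)/12 - 14 = -14/5 kN·m
Load 2 — triangular load w₀=11 kN/m (0→w₀ over full span):
  M_2 = w₀Lx/6 - w₀x³/(6L) = 11·12·(48/5)/6 - 11·(48/5)³/(6·12) = 9504/125 kN·m
Load 3 — applied couple M₀=3 kN·m at a=3 m (b=L-a=9):
  M_3 = M₀x/L - M₀  [x>a] = 3·(48/5)/12 - 3 = -3/5 kN·m
Load 4 — applied couple M₀=16 kN·m at a=6 m (b=L-a=6):
  M_4 = M₀x/L - M₀  [x>a] = 16·(48/5)/12 - 16 = -16/5 kN·m
Superposition: M = Σ M_i = 8679/125 kN·m ≈ 69.432000 kN·m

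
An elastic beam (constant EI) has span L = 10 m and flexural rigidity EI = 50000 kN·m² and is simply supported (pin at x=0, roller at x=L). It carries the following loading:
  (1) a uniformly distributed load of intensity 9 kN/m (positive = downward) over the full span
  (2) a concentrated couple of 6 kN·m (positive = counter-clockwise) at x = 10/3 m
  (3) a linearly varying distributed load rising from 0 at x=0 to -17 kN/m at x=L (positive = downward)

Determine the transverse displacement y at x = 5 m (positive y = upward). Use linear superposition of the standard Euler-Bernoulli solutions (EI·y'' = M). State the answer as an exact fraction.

Load 1 — uniform load w=9 kN/m over full span:
  y_1 = -wx(L³-2Lx²+x³)/(24EI) = -9·5·(10³-2·10·5²+5³)/(24·50000) = -3/128 m
Load 2 — applied couple M₀=6 kN·m at a=10/3 m (b=L-a=20/3):
  y_2 = (M₀x³/(6L)-M₀(x-a)²/2+C₁x)/EI  [x>a] with C₁=M₀(3b²-L²)/(6L)=10/3 = (6·5³/(6·10)-6·(5-(10/3))²/2+(10/3)·5)/50000 = 1/2400 m
Load 3 — triangular load w₀=-17 kN/m (0→w₀ over full span):
  y_3 = -w₀x(7L⁴-10L²x²+3x⁴)/(360LEI) = -(-17)·5·(7·10⁴-10·10²·5²+3·5⁴)/(360·10·50000) = 17/768 m
Superposition: y = Σ y_i = -17/19200 m ≈ -0.000885 m

y(5) = -17/19200 m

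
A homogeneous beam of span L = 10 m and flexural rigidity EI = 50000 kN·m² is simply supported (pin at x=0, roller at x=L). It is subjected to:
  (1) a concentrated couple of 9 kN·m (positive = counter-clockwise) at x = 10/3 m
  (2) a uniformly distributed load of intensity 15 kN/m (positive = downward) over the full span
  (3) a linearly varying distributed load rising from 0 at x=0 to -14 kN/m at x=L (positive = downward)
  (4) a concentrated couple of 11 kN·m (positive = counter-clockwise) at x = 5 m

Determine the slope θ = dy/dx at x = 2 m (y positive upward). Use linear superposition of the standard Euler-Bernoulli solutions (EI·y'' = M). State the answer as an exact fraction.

θ(2) = -47537/9000000 rad

Load 1 — applied couple M₀=9 kN·m at a=10/3 m (b=L-a=20/3):
  θ_1 = (M₀x²/(2L)+C₁)/EI  [x≤a] with C₁=M₀(3b²-L²)/(6L)=5 = (9·2²/(2·10)+5)/50000 = 17/125000 rad
Load 2 — uniform load w=15 kN/m over full span:
  θ_2 = -w(L³-6Lx²+4x³)/(24EI) = -15·(10³-6·10·2²+4·2³)/(24·50000) = -99/10000 rad
Load 3 — triangular load w₀=-14 kN/m (0→w₀ over full span):
  θ_3 = -w₀(7L⁴-30L²x²+15x⁴)/(360LEI) = -(-14)·(7·10⁴-30·10²·2²+15·2⁴)/(360·10·50000) = 637/140625 rad
Load 4 — applied couple M₀=11 kN·m at a=5 m (b=L-a=5):
  θ_4 = (M₀x²/(2L)+C₁)/EI  [x≤a] with C₁=M₀(3b²-L²)/(6L)=-55/12 = (11·2²/(2·10)+(-55/12))/50000 = -143/3000000 rad
Superposition: θ = Σ θ_i = -47537/9000000 rad ≈ -0.005282 rad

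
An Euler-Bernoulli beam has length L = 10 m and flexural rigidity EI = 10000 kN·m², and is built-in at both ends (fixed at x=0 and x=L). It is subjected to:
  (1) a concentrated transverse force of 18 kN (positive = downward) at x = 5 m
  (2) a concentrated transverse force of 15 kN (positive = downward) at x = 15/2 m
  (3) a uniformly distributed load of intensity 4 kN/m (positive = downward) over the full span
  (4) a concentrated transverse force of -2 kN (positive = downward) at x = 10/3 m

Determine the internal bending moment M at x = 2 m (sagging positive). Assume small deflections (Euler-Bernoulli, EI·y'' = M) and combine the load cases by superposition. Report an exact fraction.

M(2) = -785/96 kN·m

Load 1 — point force P=18 kN at a=5 m (b=L-a=5):
  M_1 = Pb²(3a+b)x/L³ - Pab²/L²  [x≤a] = 18·5²·(3·5+5)·2/10³ - 18·5·5²/10² = -9/2 kN·m
Load 2 — point force P=15 kN at a=15/2 m (b=L-a=5/2):
  M_2 = Pb²(3a+b)x/L³ - Pab²/L²  [x≤a] = 15·(5/2)²·(3·(15/2)+(5/2))·2/10³ - 15·(15/2)·(5/2)²/10² = -75/32 kN·m
Load 3 — uniform load w=4 kN/m over full span:
  M_3 = wLx/2 - wL²/12 - wx²/2 = 4·10·2/2 - 4·10²/12 - 4·2²/2 = -4/3 kN·m
Load 4 — point force P=-2 kN at a=10/3 m (b=L-a=20/3):
  M_4 = Pb²(3a+b)x/L³ - Pab²/L²  [x≤a] = (-2)·(20/3)²·(3·(10/3)+(20/3))·2/10³ - (-2)·(10/3)·(20/3)²/10² = 0 kN·m
Superposition: M = Σ M_i = -785/96 kN·m ≈ -8.177083 kN·m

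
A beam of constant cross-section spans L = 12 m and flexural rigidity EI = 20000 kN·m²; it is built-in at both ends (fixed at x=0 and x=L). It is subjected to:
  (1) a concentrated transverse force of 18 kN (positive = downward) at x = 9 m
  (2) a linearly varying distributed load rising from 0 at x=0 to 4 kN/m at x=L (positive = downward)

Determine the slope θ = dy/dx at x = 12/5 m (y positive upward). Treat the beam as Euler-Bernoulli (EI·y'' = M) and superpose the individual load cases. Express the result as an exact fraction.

Load 1 — point force P=18 kN at a=9 m (b=L-a=3):
  θ_1 = -Pb²x(2aL-(3a+b)x)/(2L³EI)  [x≤a] = -18·3²·(12/5)·(2·9·12-(3·9+3)·(12/5))/(2·12³·20000) = -81/100000 rad
Load 2 — triangular load w₀=4 kN/m (0→w₀ over full span):
  θ_2 = -w₀(2x(L-x)(L-2x)(x+2L)+x²(L-x)²)/(120LEI) = -4·(2·(12/5)·(12-(12/5))·(12-2·(12/5))·((12/5)+2·12)+(12/5)²·(12-(12/5))²)/(120·12·20000) = -504/390625 rad
Superposition: θ = Σ θ_i = -26253/12500000 rad ≈ -0.002100 rad

θ(12/5) = -26253/12500000 rad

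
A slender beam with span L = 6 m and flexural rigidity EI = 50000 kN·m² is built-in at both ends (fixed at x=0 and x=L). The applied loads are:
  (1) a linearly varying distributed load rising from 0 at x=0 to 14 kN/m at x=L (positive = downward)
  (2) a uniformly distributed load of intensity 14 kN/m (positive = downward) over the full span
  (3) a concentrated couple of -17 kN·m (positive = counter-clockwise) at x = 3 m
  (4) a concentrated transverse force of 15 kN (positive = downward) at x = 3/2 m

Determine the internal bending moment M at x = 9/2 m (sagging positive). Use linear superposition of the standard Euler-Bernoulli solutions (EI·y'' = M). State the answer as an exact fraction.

Load 1 — triangular load w₀=14 kN/m (0→w₀ over full span):
  M_1 = 3w₀Lx/20 - w₀L²/30 - w₀x³/(6L) = 3·14·6·(9/2)/20 - 14·6²/30 - 14·(9/2)³/(6·6) = 357/80 kN·m
Load 2 — uniform load w=14 kN/m over full span:
  M_2 = wLx/2 - wL²/12 - wx²/2 = 14·6·(9/2)/2 - 14·6²/12 - 14·(9/2)²/2 = 21/4 kN·m
Load 3 — applied couple M₀=-17 kN·m at a=3 m (b=L-a=3):
  M_3 = R_Ax - M_A - M₀  [x>a] with R_A=-17/4, M_A=-17/4 = (-17/4)·(9/2) - (-17/4) - (-17) = 17/8 kN·m
Load 4 — point force P=15 kN at a=3/2 m (b=L-a=9/2):
  M_4 = Pa²(a+3b)(L-x)/L³ - Pa²b/L²  [x>a] = 15·(3/2)²·((3/2)+3·(9/2))·(6-(9/2))/6³ - 15·(3/2)²·(9/2)/6² = -45/64 kN·m
Superposition: M = Σ M_i = 3563/320 kN·m ≈ 11.134375 kN·m

M(9/2) = 3563/320 kN·m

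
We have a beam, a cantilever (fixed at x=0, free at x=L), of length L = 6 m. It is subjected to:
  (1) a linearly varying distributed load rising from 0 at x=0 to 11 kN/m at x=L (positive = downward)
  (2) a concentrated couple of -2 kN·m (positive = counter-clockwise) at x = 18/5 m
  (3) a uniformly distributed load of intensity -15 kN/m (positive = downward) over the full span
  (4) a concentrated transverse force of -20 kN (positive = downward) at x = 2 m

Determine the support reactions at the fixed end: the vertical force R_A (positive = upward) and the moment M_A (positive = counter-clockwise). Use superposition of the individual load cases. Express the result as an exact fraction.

Load 1 — triangular load w₀=11 kN/m (0→w₀ over full span):
  R_A = w₀L/2 = 11·6/2 = 33 kN
  M_A = w₀L²/3 = 11·6²/3 = 132 kN·m
Load 2 — applied couple M₀=-2 kN·m at a=18/5 m (b=L-a=12/5):
  R_A = 0 kN
  M_A = -M₀ = -(-2) = 2 kN·m
Load 3 — uniform load w=-15 kN/m over full span:
  R_A = wL = (-15)·6 = -90 kN
  M_A = wL²/2 = (-15)·6²/2 = -270 kN·m
Load 4 — point force P=-20 kN at a=2 m (b=L-a=4):
  R_A = P = (-20) = -20 kN
  M_A = Pa = (-20)·2 = -40 kN·m
Superposition: R_A = -77 kN, M_A = -176 kN·m

R_A = -77 kN, M_A = -176 kN·m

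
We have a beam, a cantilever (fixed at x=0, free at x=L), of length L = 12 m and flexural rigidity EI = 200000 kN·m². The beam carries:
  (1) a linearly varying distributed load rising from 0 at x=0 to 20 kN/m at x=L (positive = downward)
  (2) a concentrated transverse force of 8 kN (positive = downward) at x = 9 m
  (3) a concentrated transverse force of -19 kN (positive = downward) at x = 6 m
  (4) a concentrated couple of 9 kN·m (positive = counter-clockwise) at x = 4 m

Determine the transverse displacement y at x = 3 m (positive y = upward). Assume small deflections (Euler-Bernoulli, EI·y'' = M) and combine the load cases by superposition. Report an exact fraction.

Load 1 — triangular load w₀=20 kN/m (0→w₀ over full span):
  y_1 = (w₀Lx³/12-w₀L²x²/6-w₀x⁵/(120L))/EI = (20·12·3³/12-20·12²·3²/6-20·3⁵/(120·12))/200000 = -30267/1600000 m
Load 2 — point force P=8 kN at a=9 m (b=L-a=3):
  y_2 = -Px²(3a-x)/(6EI)  [x≤a] = -8·3²·(3·9-3)/(6·200000) = -9/6250 m
Load 3 — point force P=-19 kN at a=6 m (b=L-a=6):
  y_3 = -Px²(3a-x)/(6EI)  [x≤a] = -(-19)·3²·(3·6-3)/(6·200000) = 171/80000 m
Load 4 — applied couple M₀=9 kN·m at a=4 m (b=L-a=8):
  y_4 = M₀x²/(2EI)  [x≤a] = 9·3²/(2·200000) = 81/400000 m
Superposition: y = Σ y_i = -28827/1600000 m ≈ -0.018017 m

y(3) = -28827/1600000 m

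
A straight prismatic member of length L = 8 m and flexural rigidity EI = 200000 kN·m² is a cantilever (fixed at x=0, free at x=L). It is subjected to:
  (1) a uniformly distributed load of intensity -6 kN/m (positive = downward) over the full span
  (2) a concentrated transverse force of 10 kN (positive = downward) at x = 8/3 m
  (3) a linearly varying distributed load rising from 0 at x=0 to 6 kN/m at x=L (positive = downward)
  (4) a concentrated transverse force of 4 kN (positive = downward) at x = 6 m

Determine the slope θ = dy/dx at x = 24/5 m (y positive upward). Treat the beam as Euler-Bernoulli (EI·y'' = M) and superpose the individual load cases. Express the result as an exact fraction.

Load 1 — uniform load w=-6 kN/m over full span:
  θ_1 = -wx(x²-3Lx+3L²)/(6EI) = -(-6)·(24/5)·((24/5)²-3·8·(24/5)+3·8²)/(6·200000) = 936/390625 rad
Load 2 — point force P=10 kN at a=8/3 m (b=L-a=16/3):
  θ_2 = -Pa²/(2EI)  [x>a] = -10·(8/3)²/(2·200000) = -1/5625 rad
Load 3 — triangular load w₀=6 kN/m (0→w₀ over full span):
  θ_3 = (w₀Lx²/4-w₀L²x/3-w₀x⁴/(24L))/EI = (6·8·(24/5)²/4-6·8²·(24/5)/3-6·(24/5)⁴/(24·8))/200000 = -3462/1953125 rad
Load 4 — point force P=4 kN at a=6 m (b=L-a=2):
  θ_4 = -Px(2a-x)/(2EI)  [x≤a] = -4·(24/5)·(2·6-(24/5))/(2·200000) = -27/78125 rad
Superposition: θ = Σ θ_i = 1762/17578125 rad ≈ 0.000100 rad

θ(24/5) = 1762/17578125 rad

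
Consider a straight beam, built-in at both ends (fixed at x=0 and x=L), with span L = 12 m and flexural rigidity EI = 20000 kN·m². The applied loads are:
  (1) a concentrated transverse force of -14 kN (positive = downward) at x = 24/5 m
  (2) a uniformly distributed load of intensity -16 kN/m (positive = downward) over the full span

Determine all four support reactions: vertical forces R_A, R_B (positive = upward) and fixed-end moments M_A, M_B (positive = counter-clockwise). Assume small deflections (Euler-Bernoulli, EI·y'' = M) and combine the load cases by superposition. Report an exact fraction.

R_A = -13134/125 kN, M_A = -27024/125 kN·m, R_B = -12616/125 kN, M_B = 26016/125 kN·m

Load 1 — point force P=-14 kN at a=24/5 m (b=L-a=36/5):
  R_A = Pb²(3a+b)/L³ = (-14)·(36/5)²·(3·(24/5)+(36/5))/12³ = -1134/125 kN
  M_A = Pab²/L² = (-14)·(24/5)·(36/5)²/12² = -3024/125 kN·m
  R_B = Pa²(a+3b)/L³ = (-14)·(24/5)²·((24/5)+3·(36/5))/12³ = -616/125 kN
  M_B = -Pa²b/L² = -(-14)·(24/5)²·(36/5)/12² = 2016/125 kN·m
Load 2 — uniform load w=-16 kN/m over full span:
  R_A = wL/2 = (-16)·12/2 = -96 kN
  M_A = wL²/12 = (-16)·12²/12 = -192 kN·m
  R_B = wL/2 = (-16)·12/2 = -96 kN
  M_B = -wL²/12 = -(-16)·12²/12 = 192 kN·m
Superposition: R_A = -13134/125 kN, M_A = -27024/125 kN·m, R_B = -12616/125 kN, M_B = 26016/125 kN·m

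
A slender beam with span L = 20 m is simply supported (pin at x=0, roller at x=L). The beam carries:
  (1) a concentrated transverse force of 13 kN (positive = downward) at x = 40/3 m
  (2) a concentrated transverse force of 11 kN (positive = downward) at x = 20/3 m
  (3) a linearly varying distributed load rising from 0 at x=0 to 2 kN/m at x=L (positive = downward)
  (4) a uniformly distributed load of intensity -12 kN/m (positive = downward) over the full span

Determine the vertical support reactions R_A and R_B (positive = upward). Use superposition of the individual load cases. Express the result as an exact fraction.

Load 1 — point force P=13 kN at a=40/3 m (b=L-a=20/3):
  R_A = Pb/L = 13·(20/3)/20 = 13/3 kN
  R_B = Pa/L = 13·(40/3)/20 = 26/3 kN
Load 2 — point force P=11 kN at a=20/3 m (b=L-a=40/3):
  R_A = Pb/L = 11·(40/3)/20 = 22/3 kN
  R_B = Pa/L = 11·(20/3)/20 = 11/3 kN
Load 3 — triangular load w₀=2 kN/m (0→w₀ over full span):
  R_A = w₀L/6 = 2·20/6 = 20/3 kN
  R_B = w₀L/3 = 2·20/3 = 40/3 kN
Load 4 — uniform load w=-12 kN/m over full span:
  R_A = wL/2 = (-12)·20/2 = -120 kN
  R_B = wL/2 = (-12)·20/2 = -120 kN
Superposition: R_A = -305/3 kN, R_B = -283/3 kN

R_A = -305/3 kN, R_B = -283/3 kN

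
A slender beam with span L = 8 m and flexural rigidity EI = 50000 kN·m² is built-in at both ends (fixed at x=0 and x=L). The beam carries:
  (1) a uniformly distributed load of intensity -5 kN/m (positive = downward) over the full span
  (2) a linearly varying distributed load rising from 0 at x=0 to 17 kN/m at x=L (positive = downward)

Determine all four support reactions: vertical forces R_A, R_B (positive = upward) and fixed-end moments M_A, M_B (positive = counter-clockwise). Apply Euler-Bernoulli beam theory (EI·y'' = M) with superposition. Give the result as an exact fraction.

Load 1 — uniform load w=-5 kN/m over full span:
  R_A = wL/2 = (-5)·8/2 = -20 kN
  M_A = wL²/12 = (-5)·8²/12 = -80/3 kN·m
  R_B = wL/2 = (-5)·8/2 = -20 kN
  M_B = -wL²/12 = -(-5)·8²/12 = 80/3 kN·m
Load 2 — triangular load w₀=17 kN/m (0→w₀ over full span):
  R_A = 3w₀L/20 = 3·17·8/20 = 102/5 kN
  M_A = w₀L²/30 = 17·8²/30 = 544/15 kN·m
  R_B = 7w₀L/20 = 7·17·8/20 = 238/5 kN
  M_B = -w₀L²/20 = -17·8²/20 = -272/5 kN·m
Superposition: R_A = 2/5 kN, M_A = 48/5 kN·m, R_B = 138/5 kN, M_B = -416/15 kN·m

R_A = 2/5 kN, M_A = 48/5 kN·m, R_B = 138/5 kN, M_B = -416/15 kN·m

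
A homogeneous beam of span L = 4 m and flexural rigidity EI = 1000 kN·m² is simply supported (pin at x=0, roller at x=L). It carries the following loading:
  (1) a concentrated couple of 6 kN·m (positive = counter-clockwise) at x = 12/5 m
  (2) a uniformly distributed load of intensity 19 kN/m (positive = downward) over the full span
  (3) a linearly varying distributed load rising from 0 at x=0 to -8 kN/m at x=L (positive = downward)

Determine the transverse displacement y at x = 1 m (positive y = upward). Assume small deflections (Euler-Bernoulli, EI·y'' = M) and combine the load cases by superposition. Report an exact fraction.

y(1) = -22723/600000 m

Load 1 — applied couple M₀=6 kN·m at a=12/5 m (b=L-a=8/5):
  y_1 = (M₀x³/(6L)+C₁x)/EI  [x≤a] with C₁=M₀(3b²-L²)/(6L)=-52/25 = (6·1³/(6·4)+(-52/25)·1)/1000 = -183/100000 m
Load 2 — uniform load w=19 kN/m over full span:
  y_2 = -wx(L³-2Lx²+x³)/(24EI) = -19·1·(4³-2·4·1²+1³)/(24·1000) = -361/8000 m
Load 3 — triangular load w₀=-8 kN/m (0→w₀ over full span):
  y_3 = -w₀x(7L⁴-10L²x²+3x⁴)/(360LEI) = -(-8)·1·(7·4⁴-10·4²·1²+3·1⁴)/(360·4·1000) = 109/12000 m
Superposition: y = Σ y_i = -22723/600000 m ≈ -0.037872 m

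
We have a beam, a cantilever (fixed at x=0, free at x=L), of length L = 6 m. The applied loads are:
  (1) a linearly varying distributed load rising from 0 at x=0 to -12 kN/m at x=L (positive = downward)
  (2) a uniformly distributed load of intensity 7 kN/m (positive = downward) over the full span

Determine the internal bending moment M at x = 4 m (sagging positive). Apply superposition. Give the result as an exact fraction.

Load 1 — triangular load w₀=-12 kN/m (0→w₀ over full span):
  M_1 = w₀Lx/2 - w₀L²/3 - w₀x³/(6L) = (-12)·6·4/2 - (-12)·6²/3 - (-12)·4³/(6·6) = 64/3 kN·m
Load 2 — uniform load w=7 kN/m over full span:
  M_2 = -w(L-x)²/2 = -7·(6-4)²/2 = -14 kN·m
Superposition: M = Σ M_i = 22/3 kN·m ≈ 7.333333 kN·m

M(4) = 22/3 kN·m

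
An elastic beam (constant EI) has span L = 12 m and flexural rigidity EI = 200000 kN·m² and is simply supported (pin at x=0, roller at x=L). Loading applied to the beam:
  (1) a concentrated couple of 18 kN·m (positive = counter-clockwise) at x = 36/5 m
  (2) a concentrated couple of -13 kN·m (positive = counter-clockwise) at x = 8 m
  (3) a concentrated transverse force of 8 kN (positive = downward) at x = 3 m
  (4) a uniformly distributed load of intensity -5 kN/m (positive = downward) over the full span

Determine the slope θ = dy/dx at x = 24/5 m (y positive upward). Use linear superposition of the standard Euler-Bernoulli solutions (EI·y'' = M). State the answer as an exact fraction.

θ(24/5) = 1547/3000000 rad

Load 1 — applied couple M₀=18 kN·m at a=36/5 m (b=L-a=24/5):
  θ_1 = (M₀x²/(2L)+C₁)/EI  [x≤a] with C₁=M₀(3b²-L²)/(6L)=-468/25 = (18·(24/5)²/(2·12)+(-468/25))/200000 = -9/1250000 rad
Load 2 — applied couple M₀=-13 kN·m at a=8 m (b=L-a=4):
  θ_2 = (M₀x²/(2L)+C₁)/EI  [x≤a] with C₁=M₀(3b²-L²)/(6L)=52/3 = ((-13)·(24/5)²/(2·12)+(52/3))/200000 = 91/3750000 rad
Load 3 — point force P=8 kN at a=3 m (b=L-a=9):
  θ_3 = -Pa(2L²-6Lx+3x²+a²)/(6LEI)  [x>a] = -8·3·(2·12²-6·12·(24/5)+3·(24/5)²+3²)/(6·12·200000) = -171/5000000 rad
Load 4 — uniform load w=-5 kN/m over full span:
  θ_4 = -w(L³-6Lx²+4x³)/(24EI) = -(-5)·(12³-6·12·(24/5)²+4·(24/5)³)/(24·200000) = 333/625000 rad
Superposition: θ = Σ θ_i = 1547/3000000 rad ≈ 0.000516 rad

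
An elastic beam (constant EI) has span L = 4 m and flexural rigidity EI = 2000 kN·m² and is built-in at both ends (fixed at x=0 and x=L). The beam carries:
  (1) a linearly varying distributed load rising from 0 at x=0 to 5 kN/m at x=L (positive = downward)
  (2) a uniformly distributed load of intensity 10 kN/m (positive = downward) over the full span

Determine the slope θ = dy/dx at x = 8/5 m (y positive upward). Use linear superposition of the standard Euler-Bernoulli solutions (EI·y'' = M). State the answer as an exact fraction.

Load 1 — triangular load w₀=5 kN/m (0→w₀ over full span):
  θ_1 = -w₀(2x(L-x)(L-2x)(x+2L)+x²(L-x)²)/(120LEI) = -5·(2·(8/5)·(4-(8/5))·(4-2·(8/5))·((8/5)+2·4)+(8/5)²·(4-(8/5))²)/(120·4·2000) = -6/15625 rad
Load 2 — uniform load w=10 kN/m over full span:
  θ_2 = -wx(L-x)(L-2x)/(12EI) = -10·(8/5)·(4-(8/5))·(4-2·(8/5))/(12·2000) = -4/3125 rad
Superposition: θ = Σ θ_i = -26/15625 rad ≈ -0.001664 rad

θ(8/5) = -26/15625 rad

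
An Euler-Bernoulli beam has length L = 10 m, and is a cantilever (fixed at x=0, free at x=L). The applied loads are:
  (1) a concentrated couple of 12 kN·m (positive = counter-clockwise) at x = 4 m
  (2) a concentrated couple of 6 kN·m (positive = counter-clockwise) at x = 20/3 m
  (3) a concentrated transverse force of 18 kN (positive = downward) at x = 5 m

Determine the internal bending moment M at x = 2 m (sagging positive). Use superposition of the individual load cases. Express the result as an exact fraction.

M(2) = -36 kN·m

Load 1 — applied couple M₀=12 kN·m at a=4 m (b=L-a=6):
  M_1 = M₀  [x≤a] = 12 = 12 kN·m
Load 2 — applied couple M₀=6 kN·m at a=20/3 m (b=L-a=10/3):
  M_2 = M₀  [x≤a] = 6 = 6 kN·m
Load 3 — point force P=18 kN at a=5 m (b=L-a=5):
  M_3 = -P(a-x)  [x≤a] = -18·(5-2) = -54 kN·m
Superposition: M = Σ M_i = -36 kN·m ≈ -36.000000 kN·m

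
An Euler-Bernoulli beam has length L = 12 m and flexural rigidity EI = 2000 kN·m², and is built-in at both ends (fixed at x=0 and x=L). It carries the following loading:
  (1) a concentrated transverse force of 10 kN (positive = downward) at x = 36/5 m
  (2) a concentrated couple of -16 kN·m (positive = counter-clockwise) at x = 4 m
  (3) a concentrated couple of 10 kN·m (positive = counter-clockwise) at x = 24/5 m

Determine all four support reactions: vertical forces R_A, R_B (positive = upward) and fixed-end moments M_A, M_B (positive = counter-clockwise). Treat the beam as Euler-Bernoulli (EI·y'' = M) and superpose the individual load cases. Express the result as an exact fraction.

Load 1 — point force P=10 kN at a=36/5 m (b=L-a=24/5):
  R_A = Pb²(3a+b)/L³ = 10·(24/5)²·(3·(36/5)+(24/5))/12³ = 88/25 kN
  M_A = Pab²/L² = 10·(36/5)·(24/5)²/12² = 288/25 kN·m
  R_B = Pa²(a+3b)/L³ = 10·(36/5)²·((36/5)+3·(24/5))/12³ = 162/25 kN
  M_B = -Pa²b/L² = -10·(36/5)²·(24/5)/12² = -432/25 kN·m
Load 2 — applied couple M₀=-16 kN·m at a=4 m (b=L-a=8):
  R_A = 6M₀ab/L³ = 6·(-16)·4·8/12³ = -16/9 kN
  M_A = M₀b(2a-b)/L² = (-16)·8·(2·4-8)/12² = 0 kN·m
  R_B = -6M₀ab/L³ = -6·(-16)·4·8/12³ = 16/9 kN
  M_B = M₀a(2b-a)/L² = (-16)·4·(2·8-4)/12² = -16/3 kN·m
Load 3 — applied couple M₀=10 kN·m at a=24/5 m (b=L-a=36/5):
  R_A = 6M₀ab/L³ = 6·10·(24/5)·(36/5)/12³ = 6/5 kN
  M_A = M₀b(2a-b)/L² = 10·(36/5)·(2·(24/5)-(36/5))/12² = 6/5 kN·m
  R_B = -6M₀ab/L³ = -6·10·(24/5)·(36/5)/12³ = -6/5 kN
  M_B = M₀a(2b-a)/L² = 10·(24/5)·(2·(36/5)-(24/5))/12² = 16/5 kN·m
Superposition: R_A = 662/225 kN, M_A = 318/25 kN·m, R_B = 1588/225 kN, M_B = -1456/75 kN·m

R_A = 662/225 kN, M_A = 318/25 kN·m, R_B = 1588/225 kN, M_B = -1456/75 kN·m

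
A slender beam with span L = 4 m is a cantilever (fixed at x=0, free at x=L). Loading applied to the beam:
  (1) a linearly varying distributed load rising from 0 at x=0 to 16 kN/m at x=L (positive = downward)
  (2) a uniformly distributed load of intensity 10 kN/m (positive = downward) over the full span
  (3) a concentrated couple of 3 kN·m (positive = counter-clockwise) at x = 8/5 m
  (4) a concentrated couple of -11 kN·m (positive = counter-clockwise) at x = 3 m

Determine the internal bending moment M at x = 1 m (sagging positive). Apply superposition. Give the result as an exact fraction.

M(1) = -107 kN·m

Load 1 — triangular load w₀=16 kN/m (0→w₀ over full span):
  M_1 = w₀Lx/2 - w₀L²/3 - w₀x³/(6L) = 16·4·1/2 - 16·4²/3 - 16·1³/(6·4) = -54 kN·m
Load 2 — uniform load w=10 kN/m over full span:
  M_2 = -w(L-x)²/2 = -10·(4-1)²/2 = -45 kN·m
Load 3 — applied couple M₀=3 kN·m at a=8/5 m (b=L-a=12/5):
  M_3 = M₀  [x≤a] = 3 = 3 kN·m
Load 4 — applied couple M₀=-11 kN·m at a=3 m (b=L-a=1):
  M_4 = M₀  [x≤a] = (-11) = -11 kN·m
Superposition: M = Σ M_i = -107 kN·m ≈ -107.000000 kN·m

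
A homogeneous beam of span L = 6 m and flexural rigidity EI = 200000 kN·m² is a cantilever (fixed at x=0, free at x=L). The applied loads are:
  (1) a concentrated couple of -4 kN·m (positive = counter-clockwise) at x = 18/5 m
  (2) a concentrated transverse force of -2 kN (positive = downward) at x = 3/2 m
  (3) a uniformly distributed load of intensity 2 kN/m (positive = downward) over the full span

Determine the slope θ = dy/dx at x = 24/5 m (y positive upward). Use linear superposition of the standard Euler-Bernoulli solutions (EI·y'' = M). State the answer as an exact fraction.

θ(24/5) = -41787/100000000 rad

Load 1 — applied couple M₀=-4 kN·m at a=18/5 m (b=L-a=12/5):
  θ_1 = M₀a/EI  [x>a] = (-4)·(18/5)/200000 = -9/125000 rad
Load 2 — point force P=-2 kN at a=3/2 m (b=L-a=9/2):
  θ_2 = -Pa²/(2EI)  [x>a] = -(-2)·(3/2)²/(2·200000) = 9/800000 rad
Load 3 — uniform load w=2 kN/m over full span:
  θ_3 = -wx(x²-3Lx+3L²)/(6EI) = -2·(24/5)·((24/5)²-3·6·(24/5)+3·6²)/(6·200000) = -279/781250 rad
Superposition: θ = Σ θ_i = -41787/100000000 rad ≈ -0.000418 rad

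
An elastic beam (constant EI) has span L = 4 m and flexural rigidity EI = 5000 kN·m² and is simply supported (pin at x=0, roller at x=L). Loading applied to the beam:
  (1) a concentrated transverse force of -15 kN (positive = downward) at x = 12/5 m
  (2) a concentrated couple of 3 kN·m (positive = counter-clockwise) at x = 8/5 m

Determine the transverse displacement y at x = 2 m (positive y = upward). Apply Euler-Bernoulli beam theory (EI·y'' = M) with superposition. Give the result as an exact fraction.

y(2) = 499/125000 m

Load 1 — point force P=-15 kN at a=12/5 m (b=L-a=8/5):
  y_1 = -Pbx(L²-b²-x²)/(6LEI)  [x≤a] = -(-15)·(8/5)·2·(4²-(8/5)²-2²)/(6·4·5000) = 59/15625 m
Load 2 — applied couple M₀=3 kN·m at a=8/5 m (b=L-a=12/5):
  y_2 = (M₀x³/(6L)-M₀(x-a)²/2+C₁x)/EI  [x>a] with C₁=M₀(3b²-L²)/(6L)=4/25 = (3·2³/(6·4)-3·(2-(8/5))²/2+(4/25)·2)/5000 = 27/125000 m
Superposition: y = Σ y_i = 499/125000 m ≈ 0.003992 m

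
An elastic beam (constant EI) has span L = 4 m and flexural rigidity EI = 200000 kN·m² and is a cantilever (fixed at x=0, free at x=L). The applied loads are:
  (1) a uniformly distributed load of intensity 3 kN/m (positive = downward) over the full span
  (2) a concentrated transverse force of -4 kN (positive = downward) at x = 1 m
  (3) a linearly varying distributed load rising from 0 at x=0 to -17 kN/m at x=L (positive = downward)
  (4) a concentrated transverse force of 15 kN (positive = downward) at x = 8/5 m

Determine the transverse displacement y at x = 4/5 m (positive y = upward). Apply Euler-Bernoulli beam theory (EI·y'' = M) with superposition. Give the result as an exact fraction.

y(4/5) = 3407/48828125 m

Load 1 — uniform load w=3 kN/m over full span:
  y_1 = -wx²(x²-4Lx+6L²)/(24EI) = -3·(4/5)²·((4/5)²-4·4·(4/5)+6·4²)/(24·200000) = -131/3906250 m
Load 2 — point force P=-4 kN at a=1 m (b=L-a=3):
  y_2 = -Px²(3a-x)/(6EI)  [x≤a] = -(-4)·(4/5)²·(3·1-(4/5))/(6·200000) = 11/2343750 m
Load 3 — triangular load w₀=-17 kN/m (0→w₀ over full span):
  y_3 = (w₀Lx³/12-w₀L²x²/6-w₀x⁵/(120L))/EI = ((-17)·4·(4/5)³/12-(-17)·4²·(4/5)²/6-(-17)·(4/5)⁵/(120·4))/200000 = 38267/292968750 m
Load 4 — point force P=15 kN at a=8/5 m (b=L-a=12/5):
  y_4 = -Px²(3a-x)/(6EI)  [x≤a] = -15·(4/5)²·(3·(8/5)-(4/5))/(6·200000) = -1/31250 m
Superposition: y = Σ y_i = 3407/48828125 m ≈ 0.000070 m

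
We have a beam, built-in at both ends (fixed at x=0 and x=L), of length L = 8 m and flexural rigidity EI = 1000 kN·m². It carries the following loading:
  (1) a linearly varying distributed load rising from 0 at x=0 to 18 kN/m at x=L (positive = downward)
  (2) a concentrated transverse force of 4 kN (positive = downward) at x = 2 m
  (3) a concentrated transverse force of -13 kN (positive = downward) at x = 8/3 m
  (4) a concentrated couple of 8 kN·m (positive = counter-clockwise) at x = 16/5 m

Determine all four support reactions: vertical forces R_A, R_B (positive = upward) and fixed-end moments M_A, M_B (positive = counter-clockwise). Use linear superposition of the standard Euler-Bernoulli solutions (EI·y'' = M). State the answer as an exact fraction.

R_A = 90641/5400 kN, M_A = 38411/1350 kN·m, R_B = 249559/5400 kN, M_B = -65929/1350 kN·m

Load 1 — triangular load w₀=18 kN/m (0→w₀ over full span):
  R_A = 3w₀L/20 = 3·18·8/20 = 108/5 kN
  M_A = w₀L²/30 = 18·8²/30 = 192/5 kN·m
  R_B = 7w₀L/20 = 7·18·8/20 = 252/5 kN
  M_B = -w₀L²/20 = -18·8²/20 = -288/5 kN·m
Load 2 — point force P=4 kN at a=2 m (b=L-a=6):
  R_A = Pb²(3a+b)/L³ = 4·6²·(3·2+6)/8³ = 27/8 kN
  M_A = Pab²/L² = 4·2·6²/8² = 9/2 kN·m
  R_B = Pa²(a+3b)/L³ = 4·2²·(2+3·6)/8³ = 5/8 kN
  M_B = -Pa²b/L² = -4·2²·6/8² = -3/2 kN·m
Load 3 — point force P=-13 kN at a=8/3 m (b=L-a=16/3):
  R_A = Pb²(3a+b)/L³ = (-13)·(16/3)²·(3·(8/3)+(16/3))/8³ = -260/27 kN
  M_A = Pab²/L² = (-13)·(8/3)·(16/3)²/8² = -416/27 kN·m
  R_B = Pa²(a+3b)/L³ = (-13)·(8/3)²·((8/3)+3·(16/3))/8³ = -91/27 kN
  M_B = -Pa²b/L² = -(-13)·(8/3)²·(16/3)/8² = 208/27 kN·m
Load 4 — applied couple M₀=8 kN·m at a=16/5 m (b=L-a=24/5):
  R_A = 6M₀ab/L³ = 6·8·(16/5)·(24/5)/8³ = 36/25 kN
  M_A = M₀b(2a-b)/L² = 8·(24/5)·(2·(16/5)-(24/5))/8² = 24/25 kN·m
  R_B = -6M₀ab/L³ = -6·8·(16/5)·(24/5)/8³ = -36/25 kN
  M_B = M₀a(2b-a)/L² = 8·(16/5)·(2·(24/5)-(16/5))/8² = 64/25 kN·m
Superposition: R_A = 90641/5400 kN, M_A = 38411/1350 kN·m, R_B = 249559/5400 kN, M_B = -65929/1350 kN·m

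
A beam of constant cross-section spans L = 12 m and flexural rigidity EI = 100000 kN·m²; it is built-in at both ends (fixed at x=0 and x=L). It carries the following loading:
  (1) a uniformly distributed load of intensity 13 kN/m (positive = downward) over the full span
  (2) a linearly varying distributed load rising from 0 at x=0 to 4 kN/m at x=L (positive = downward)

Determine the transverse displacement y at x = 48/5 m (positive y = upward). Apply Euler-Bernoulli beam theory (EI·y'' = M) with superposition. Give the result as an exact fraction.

Load 1 — uniform load w=13 kN/m over full span:
  y_1 = -wx²(L-x)²/(24EI) = -13·(48/5)²·(12-(48/5))²/(24·100000) = -5616/1953125 m
Load 2 — triangular load w₀=4 kN/m (0→w₀ over full span):
  y_2 = -w₀x²(L-x)²(x+2L)/(120LEI) = -4·(48/5)²·(12-(48/5))²·((48/5)+2·12)/(120·12·100000) = -24192/48828125 m
Superposition: y = Σ y_i = -164592/48828125 m ≈ -0.003371 m

y(48/5) = -164592/48828125 m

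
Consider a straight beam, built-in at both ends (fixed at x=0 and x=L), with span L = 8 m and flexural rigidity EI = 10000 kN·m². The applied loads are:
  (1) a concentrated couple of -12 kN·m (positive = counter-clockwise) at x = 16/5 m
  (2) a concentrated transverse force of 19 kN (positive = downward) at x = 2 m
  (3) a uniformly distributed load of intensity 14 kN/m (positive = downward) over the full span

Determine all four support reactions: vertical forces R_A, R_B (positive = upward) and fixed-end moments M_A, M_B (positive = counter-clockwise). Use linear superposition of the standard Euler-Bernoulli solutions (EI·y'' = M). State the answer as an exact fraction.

Load 1 — applied couple M₀=-12 kN·m at a=16/5 m (b=L-a=24/5):
  R_A = 6M₀ab/L³ = 6·(-12)·(16/5)·(24/5)/8³ = -54/25 kN
  M_A = M₀b(2a-b)/L² = (-12)·(24/5)·(2·(16/5)-(24/5))/8² = -36/25 kN·m
  R_B = -6M₀ab/L³ = -6·(-12)·(16/5)·(24/5)/8³ = 54/25 kN
  M_B = M₀a(2b-a)/L² = (-12)·(16/5)·(2·(24/5)-(16/5))/8² = -96/25 kN·m
Load 2 — point force P=19 kN at a=2 m (b=L-a=6):
  R_A = Pb²(3a+b)/L³ = 19·6²·(3·2+6)/8³ = 513/32 kN
  M_A = Pab²/L² = 19·2·6²/8² = 171/8 kN·m
  R_B = Pa²(a+3b)/L³ = 19·2²·(2+3·6)/8³ = 95/32 kN
  M_B = -Pa²b/L² = -19·2²·6/8² = -57/8 kN·m
Load 3 — uniform load w=14 kN/m over full span:
  R_A = wL/2 = 14·8/2 = 56 kN
  M_A = wL²/12 = 14·8²/12 = 224/3 kN·m
  R_B = wL/2 = 14·8/2 = 56 kN
  M_B = -wL²/12 = -14·8²/12 = -224/3 kN·m
Superposition: R_A = 55897/800 kN, M_A = 56761/600 kN·m, R_B = 48903/800 kN, M_B = -51379/600 kN·m

R_A = 55897/800 kN, M_A = 56761/600 kN·m, R_B = 48903/800 kN, M_B = -51379/600 kN·m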